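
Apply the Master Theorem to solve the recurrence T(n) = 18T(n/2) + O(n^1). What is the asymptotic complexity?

Master Theorem for T(n) = 18T(n/2) + O(n^1):

a = 18, b = 2, c = 1
log_b(a) = log_2(18) = 4.1699

Case 1: c = 1 < log_2(18) = 4.1699
T(n) = O(n^(log_2 18))

For T(n) = 18T(n/2) + O(n^1): log_2(18) = 4.1699. This is Case 1 of the Master Theorem (c < log_b(a), work dominated by leaves), giving O(n^(log_2 18)).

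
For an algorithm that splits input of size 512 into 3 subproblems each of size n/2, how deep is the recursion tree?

For divide and conquer with division factor 2:

Problem sizes at each level:
Level 0: 512
Level 1: 256
Level 2: 128
Level 3: 64
Level 4: 32
Level 5: 16
Level 6: 8
Level 7: 4
Level 8: 2
Level 9: 1

The root is level 0 and the size-1 base case is level 9 (the tree spans levels 0 through 9, i.e. 10 levels counting the root), so the depth is the number of divisions: log_2(512) = 9

The recursion tree depth is log_2(512) = 9. At each level, the problem size is divided by 2, so it takes 9 divisions to reduce to a base case of size 1. The algorithm makes 3 recursive calls at each level.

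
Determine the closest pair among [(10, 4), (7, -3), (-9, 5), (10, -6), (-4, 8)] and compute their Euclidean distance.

Computing all pairwise distances among 5 points:

d((10, 4), (7, -3)) = 7.6158
d((10, 4), (-9, 5)) = 19.0263
d((10, 4), (10, -6)) = 10.0
d((10, 4), (-4, 8)) = 14.5602
d((7, -3), (-9, 5)) = 17.8885
d((7, -3), (10, -6)) = 4.2426 <-- minimum
d((7, -3), (-4, 8)) = 15.5563
d((-9, 5), (10, -6)) = 21.9545
d((-9, 5), (-4, 8)) = 5.831
d((10, -6), (-4, 8)) = 19.799

Closest pair: (7, -3) and (10, -6) with distance 4.2426

The closest pair is (7, -3) and (10, -6) with Euclidean distance 4.2426. For 5 points, brute-force pairwise comparison is shown above. For large n, the divide-and-conquer algorithm (sort by x, recurse on halves, check the dividing strip) achieves O(n log n).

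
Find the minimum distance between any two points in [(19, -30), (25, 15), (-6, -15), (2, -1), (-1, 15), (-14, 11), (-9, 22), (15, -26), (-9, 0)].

Computing all pairwise distances among 9 points:

d((19, -30), (25, 15)) = 45.3982
d((19, -30), (-6, -15)) = 29.1548
d((19, -30), (2, -1)) = 33.6155
d((19, -30), (-1, 15)) = 49.2443
d((19, -30), (-14, 11)) = 52.6308
d((19, -30), (-9, 22)) = 59.0593
d((19, -30), (15, -26)) = 5.6569 <-- minimum
d((19, -30), (-9, 0)) = 41.0366
d((25, 15), (-6, -15)) = 43.1393
d((25, 15), (2, -1)) = 28.0179
d((25, 15), (-1, 15)) = 26.0
d((25, 15), (-14, 11)) = 39.2046
d((25, 15), (-9, 22)) = 34.7131
d((25, 15), (15, -26)) = 42.2019
d((25, 15), (-9, 0)) = 37.1618
d((-6, -15), (2, -1)) = 16.1245
d((-6, -15), (-1, 15)) = 30.4138
d((-6, -15), (-14, 11)) = 27.2029
d((-6, -15), (-9, 22)) = 37.1214
d((-6, -15), (15, -26)) = 23.7065
d((-6, -15), (-9, 0)) = 15.2971
d((2, -1), (-1, 15)) = 16.2788
d((2, -1), (-14, 11)) = 20.0
d((2, -1), (-9, 22)) = 25.4951
d((2, -1), (15, -26)) = 28.178
d((2, -1), (-9, 0)) = 11.0454
d((-1, 15), (-14, 11)) = 13.6015
d((-1, 15), (-9, 22)) = 10.6301
d((-1, 15), (15, -26)) = 44.0114
d((-1, 15), (-9, 0)) = 17.0
d((-14, 11), (-9, 22)) = 12.083
d((-14, 11), (15, -26)) = 47.0106
d((-14, 11), (-9, 0)) = 12.083
d((-9, 22), (15, -26)) = 53.6656
d((-9, 22), (-9, 0)) = 22.0
d((15, -26), (-9, 0)) = 35.3836

Closest pair: (19, -30) and (15, -26) with distance 5.6569

The closest pair is (19, -30) and (15, -26) with Euclidean distance 5.6569. For 9 points, brute-force pairwise comparison is shown above. For large n, the divide-and-conquer algorithm (sort by x, recurse on halves, check the dividing strip) achieves O(n log n).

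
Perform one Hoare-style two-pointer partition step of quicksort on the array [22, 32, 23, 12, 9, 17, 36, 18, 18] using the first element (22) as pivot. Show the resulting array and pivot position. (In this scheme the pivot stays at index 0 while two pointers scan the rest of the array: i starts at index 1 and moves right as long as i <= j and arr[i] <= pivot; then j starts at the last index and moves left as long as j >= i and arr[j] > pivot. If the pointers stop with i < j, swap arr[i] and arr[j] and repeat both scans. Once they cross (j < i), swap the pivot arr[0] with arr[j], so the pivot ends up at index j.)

Hoare-style two-pointer partition with pivot = 22:

Initial array: [22, 32, 23, 12, 9, 17, 36, 18, 18]

Pointers start at i = 1, j = 8.
i stops at index 1 (arr[1]=32 > 22), j stops at index 8 (arr[8]=18 <= 22): swap arr[1] and arr[8], array becomes [22, 18, 23, 12, 9, 17, 36, 18, 32]
i stops at index 2 (arr[2]=23 > 22), j stops at index 7 (arr[7]=18 <= 22): swap arr[2] and arr[7], array becomes [22, 18, 18, 12, 9, 17, 36, 23, 32]
i ends at 6, j ends at 5: the pointers have crossed (j < i), so scanning stops.

Swap pivot arr[0] with arr[5] to place pivot at position 5: [17, 18, 18, 12, 9, 22, 36, 23, 32]
Pivot position: 5

After partitioning with pivot 22, the array becomes [17, 18, 18, 12, 9, 22, 36, 23, 32]. The pivot is placed at index 5. All elements to the left of the pivot are <= 22, and all elements to the right are > 22.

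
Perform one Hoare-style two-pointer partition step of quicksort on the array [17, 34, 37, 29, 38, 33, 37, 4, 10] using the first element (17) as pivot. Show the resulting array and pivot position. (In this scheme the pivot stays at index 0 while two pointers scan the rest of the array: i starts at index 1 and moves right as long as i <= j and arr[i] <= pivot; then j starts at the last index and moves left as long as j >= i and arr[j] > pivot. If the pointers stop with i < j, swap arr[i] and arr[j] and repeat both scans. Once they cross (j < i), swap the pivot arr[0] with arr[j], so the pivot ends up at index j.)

Hoare-style two-pointer partition with pivot = 17:

Initial array: [17, 34, 37, 29, 38, 33, 37, 4, 10]

Pointers start at i = 1, j = 8.
i stops at index 1 (arr[1]=34 > 17), j stops at index 8 (arr[8]=10 <= 17): swap arr[1] and arr[8], array becomes [17, 10, 37, 29, 38, 33, 37, 4, 34]
i stops at index 2 (arr[2]=37 > 17), j stops at index 7 (arr[7]=4 <= 17): swap arr[2] and arr[7], array becomes [17, 10, 4, 29, 38, 33, 37, 37, 34]
i ends at 3, j ends at 2: the pointers have crossed (j < i), so scanning stops.

Swap pivot arr[0] with arr[2] to place pivot at position 2: [4, 10, 17, 29, 38, 33, 37, 37, 34]
Pivot position: 2

After partitioning with pivot 17, the array becomes [4, 10, 17, 29, 38, 33, 37, 37, 34]. The pivot is placed at index 2. All elements to the left of the pivot are <= 17, and all elements to the right are > 17.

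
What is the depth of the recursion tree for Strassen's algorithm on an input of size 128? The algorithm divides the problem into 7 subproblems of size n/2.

For divide and conquer with division factor 2:

Problem sizes at each level:
Level 0: 128
Level 1: 64
Level 2: 32
Level 3: 16
Level 4: 8
Level 5: 4
Level 6: 2
Level 7: 1

The root is level 0 and the size-1 base case is level 7 (the tree spans levels 0 through 7, i.e. 8 levels counting the root), so the depth is the number of divisions: log_2(128) = 7

The recursion tree depth is log_2(128) = 7. At each level, the problem size is divided by 2, so it takes 7 divisions to reduce to a base case of size 1. The algorithm makes 7 recursive calls at each level.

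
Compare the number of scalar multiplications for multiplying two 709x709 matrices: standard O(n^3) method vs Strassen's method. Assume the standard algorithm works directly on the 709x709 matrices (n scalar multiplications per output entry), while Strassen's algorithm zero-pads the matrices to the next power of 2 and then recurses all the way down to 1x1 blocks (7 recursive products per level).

Matrix multiplication for 709x709 matrices:

Strassen's algorithm requires power-of-2 dimensions. Pad 709x709 to 1024x1024 (next power of 2).

Standard algorithm: 709^3 = 356400829 multiplications
Strassen's algorithm: 7^(log2(1024)) = 7^10 = 282475249 multiplications
Savings: 356400829 - 282475249 = 73925580 multiplications

Standard: 356400829 multiplications (709^3). Strassen: 282475249 multiplications (7^10, after padding to 1024x1024). Strassen reduces 8 recursive multiplications to 7 at each level.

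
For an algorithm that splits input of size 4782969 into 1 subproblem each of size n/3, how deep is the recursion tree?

For divide and conquer with division factor 3:

Problem sizes at each level:
Level 0: 4782969
Level 1: 1594323
Level 2: 531441
Level 3: 177147
Level 4: 59049
Level 5: 19683
Level 6: 6561
Level 7: 2187
Level 8: 729
Level 9: 243
Level 10: 81
Level 11: 27
Level 12: 9
Level 13: 3
Level 14: 1

The root is level 0 and the size-1 base case is level 14 (the tree spans levels 0 through 14, i.e. 15 levels counting the root), so the depth is the number of divisions: log_3(4782969) = 14

The recursion tree depth is log_3(4782969) = 14. At each level, the problem size is divided by 3, so it takes 14 divisions to reduce to a base case of size 1. The algorithm makes 1 recursive call at each level.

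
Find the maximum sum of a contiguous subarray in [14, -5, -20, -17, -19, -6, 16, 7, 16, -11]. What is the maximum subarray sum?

Using Kadane's algorithm on [14, -5, -20, -17, -19, -6, 16, 7, 16, -11]:

Scanning through the array:
Position 1 (value -5): max_ending_here = 9, max_so_far = 14
Position 2 (value -20): max_ending_here = -11, max_so_far = 14
Position 3 (value -17): max_ending_here = -17, max_so_far = 14
Position 4 (value -19): max_ending_here = -19, max_so_far = 14
Position 5 (value -6): max_ending_here = -6, max_so_far = 14
Position 6 (value 16): max_ending_here = 16, max_so_far = 16
Position 7 (value 7): max_ending_here = 23, max_so_far = 23
Position 8 (value 16): max_ending_here = 39, max_so_far = 39
Position 9 (value -11): max_ending_here = 28, max_so_far = 39

Maximum subarray: [16, 7, 16]
Maximum sum: 39

The maximum subarray is [16, 7, 16] with sum 39. This subarray runs from index 6 to index 8.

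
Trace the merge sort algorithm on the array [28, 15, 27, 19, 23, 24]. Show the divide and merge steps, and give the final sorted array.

Merge sort trace:

Split: [28, 15, 27, 19, 23, 24] -> [28, 15, 27] and [19, 23, 24]
  Split: [28, 15, 27] -> [28] and [15, 27]
    Split: [15, 27] -> [15] and [27]
    Merge: [15] + [27] -> [15, 27]
  Merge: [28] + [15, 27] -> [15, 27, 28]
  Split: [19, 23, 24] -> [19] and [23, 24]
    Split: [23, 24] -> [23] and [24]
    Merge: [23] + [24] -> [23, 24]
  Merge: [19] + [23, 24] -> [19, 23, 24]
Merge: [15, 27, 28] + [19, 23, 24] -> [15, 19, 23, 24, 27, 28]

Final sorted array: [15, 19, 23, 24, 27, 28]

The merge sort proceeds by recursively splitting the array and merging sorted halves.
After all merges, the sorted array is [15, 19, 23, 24, 27, 28].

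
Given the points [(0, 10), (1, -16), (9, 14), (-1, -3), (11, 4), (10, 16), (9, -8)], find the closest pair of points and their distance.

Computing all pairwise distances among 7 points:

d((0, 10), (1, -16)) = 26.0192
d((0, 10), (9, 14)) = 9.8489
d((0, 10), (-1, -3)) = 13.0384
d((0, 10), (11, 4)) = 12.53
d((0, 10), (10, 16)) = 11.6619
d((0, 10), (9, -8)) = 20.1246
d((1, -16), (9, 14)) = 31.0483
d((1, -16), (-1, -3)) = 13.1529
d((1, -16), (11, 4)) = 22.3607
d((1, -16), (10, 16)) = 33.2415
d((1, -16), (9, -8)) = 11.3137
d((9, 14), (-1, -3)) = 19.7231
d((9, 14), (11, 4)) = 10.198
d((9, 14), (10, 16)) = 2.2361 <-- minimum
d((9, 14), (9, -8)) = 22.0
d((-1, -3), (11, 4)) = 13.8924
d((-1, -3), (10, 16)) = 21.9545
d((-1, -3), (9, -8)) = 11.1803
d((11, 4), (10, 16)) = 12.0416
d((11, 4), (9, -8)) = 12.1655
d((10, 16), (9, -8)) = 24.0208

Closest pair: (9, 14) and (10, 16) with distance 2.2361

The closest pair is (9, 14) and (10, 16) with Euclidean distance 2.2361. For 7 points, brute-force pairwise comparison is shown above. For large n, the divide-and-conquer algorithm (sort by x, recurse on halves, check the dividing strip) achieves O(n log n).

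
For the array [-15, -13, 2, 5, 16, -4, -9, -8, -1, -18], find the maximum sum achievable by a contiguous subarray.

Using Kadane's algorithm on [-15, -13, 2, 5, 16, -4, -9, -8, -1, -18]:

Scanning through the array:
Position 1 (value -13): max_ending_here = -13, max_so_far = -13
Position 2 (value 2): max_ending_here = 2, max_so_far = 2
Position 3 (value 5): max_ending_here = 7, max_so_far = 7
Position 4 (value 16): max_ending_here = 23, max_so_far = 23
Position 5 (value -4): max_ending_here = 19, max_so_far = 23
Position 6 (value -9): max_ending_here = 10, max_so_far = 23
Position 7 (value -8): max_ending_here = 2, max_so_far = 23
Position 8 (value -1): max_ending_here = 1, max_so_far = 23
Position 9 (value -18): max_ending_here = -17, max_so_far = 23

Maximum subarray: [2, 5, 16]
Maximum sum: 23

The maximum subarray is [2, 5, 16] with sum 23. This subarray runs from index 2 to index 4.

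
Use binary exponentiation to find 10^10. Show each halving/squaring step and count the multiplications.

Computing 10^10 by squaring (build up from 10^1; each line after the first costs one multiplication):

10^1 = 10
10^2 = (10^1)^2 = 10^2 = 100
10^4 = (10^2)^2 = 100^2 = 10000
10^5 = 10 * 10^4 = 10 * 10000 = 100000
10^10 = (10^5)^2 = 100000^2 = 10000000000

Result: 10000000000
Multiplications needed: 4 (4 lines after 10^1)

10^10 = 10000000000. Using exponentiation by squaring, this requires 4 multiplications. The key idea: if the exponent is even, square the half-power; if odd, multiply by the base once.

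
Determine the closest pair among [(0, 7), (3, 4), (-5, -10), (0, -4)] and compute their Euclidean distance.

Computing all pairwise distances among 4 points:

d((0, 7), (3, 4)) = 4.2426 <-- minimum
d((0, 7), (-5, -10)) = 17.72
d((0, 7), (0, -4)) = 11.0
d((3, 4), (-5, -10)) = 16.1245
d((3, 4), (0, -4)) = 8.544
d((-5, -10), (0, -4)) = 7.8102

Closest pair: (0, 7) and (3, 4) with distance 4.2426

The closest pair is (0, 7) and (3, 4) with Euclidean distance 4.2426. For 4 points, brute-force pairwise comparison is shown above. For large n, the divide-and-conquer algorithm (sort by x, recurse on halves, check the dividing strip) achieves O(n log n).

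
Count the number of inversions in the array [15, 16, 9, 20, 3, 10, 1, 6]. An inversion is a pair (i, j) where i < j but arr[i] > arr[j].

Finding inversions in [15, 16, 9, 20, 3, 10, 1, 6]:

(0, 2): arr[0]=15 > arr[2]=9
(0, 4): arr[0]=15 > arr[4]=3
(0, 5): arr[0]=15 > arr[5]=10
(0, 6): arr[0]=15 > arr[6]=1
(0, 7): arr[0]=15 > arr[7]=6
(1, 2): arr[1]=16 > arr[2]=9
(1, 4): arr[1]=16 > arr[4]=3
(1, 5): arr[1]=16 > arr[5]=10
(1, 6): arr[1]=16 > arr[6]=1
(1, 7): arr[1]=16 > arr[7]=6
(2, 4): arr[2]=9 > arr[4]=3
(2, 6): arr[2]=9 > arr[6]=1
(2, 7): arr[2]=9 > arr[7]=6
(3, 4): arr[3]=20 > arr[4]=3
(3, 5): arr[3]=20 > arr[5]=10
(3, 6): arr[3]=20 > arr[6]=1
(3, 7): arr[3]=20 > arr[7]=6
(4, 6): arr[4]=3 > arr[6]=1
(5, 6): arr[5]=10 > arr[6]=1
(5, 7): arr[5]=10 > arr[7]=6

Total inversions: 20

The array has 20 inversion(s): (0,2), (0,4), (0,5), (0,6), (0,7), (1,2), (1,4), (1,5), (1,6), (1,7), (2,4), (2,6), (2,7), (3,4), (3,5), (3,6), (3,7), (4,6), (5,6), (5,7). Each pair (i,j) satisfies i < j and arr[i] > arr[j].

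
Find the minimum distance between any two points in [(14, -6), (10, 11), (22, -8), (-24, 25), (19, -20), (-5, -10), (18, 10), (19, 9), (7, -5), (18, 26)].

Computing all pairwise distances among 10 points:

d((14, -6), (10, 11)) = 17.4642
d((14, -6), (22, -8)) = 8.2462
d((14, -6), (-24, 25)) = 49.0408
d((14, -6), (19, -20)) = 14.8661
d((14, -6), (-5, -10)) = 19.4165
d((14, -6), (18, 10)) = 16.4924
d((14, -6), (19, 9)) = 15.8114
d((14, -6), (7, -5)) = 7.0711
d((14, -6), (18, 26)) = 32.249
d((10, 11), (22, -8)) = 22.4722
d((10, 11), (-24, 25)) = 36.7696
d((10, 11), (19, -20)) = 32.28
d((10, 11), (-5, -10)) = 25.807
d((10, 11), (18, 10)) = 8.0623
d((10, 11), (19, 9)) = 9.2195
d((10, 11), (7, -5)) = 16.2788
d((10, 11), (18, 26)) = 17.0
d((22, -8), (-24, 25)) = 56.6127
d((22, -8), (19, -20)) = 12.3693
d((22, -8), (-5, -10)) = 27.074
d((22, -8), (18, 10)) = 18.4391
d((22, -8), (19, 9)) = 17.2627
d((22, -8), (7, -5)) = 15.2971
d((22, -8), (18, 26)) = 34.2345
d((-24, 25), (19, -20)) = 62.2415
d((-24, 25), (-5, -10)) = 39.8246
d((-24, 25), (18, 10)) = 44.5982
d((-24, 25), (19, 9)) = 45.8803
d((-24, 25), (7, -5)) = 43.1393
d((-24, 25), (18, 26)) = 42.0119
d((19, -20), (-5, -10)) = 26.0
d((19, -20), (18, 10)) = 30.0167
d((19, -20), (19, 9)) = 29.0
d((19, -20), (7, -5)) = 19.2094
d((19, -20), (18, 26)) = 46.0109
d((-5, -10), (18, 10)) = 30.4795
d((-5, -10), (19, 9)) = 30.6105
d((-5, -10), (7, -5)) = 13.0
d((-5, -10), (18, 26)) = 42.72
d((18, 10), (19, 9)) = 1.4142 <-- minimum
d((18, 10), (7, -5)) = 18.6011
d((18, 10), (18, 26)) = 16.0
d((19, 9), (7, -5)) = 18.4391
d((19, 9), (18, 26)) = 17.0294
d((7, -5), (18, 26)) = 32.8938

Closest pair: (18, 10) and (19, 9) with distance 1.4142

The closest pair is (18, 10) and (19, 9) with Euclidean distance 1.4142. For 10 points, brute-force pairwise comparison is shown above. For large n, the divide-and-conquer algorithm (sort by x, recurse on halves, check the dividing strip) achieves O(n log n).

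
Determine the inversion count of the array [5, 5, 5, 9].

Finding inversions in [5, 5, 5, 9]:


Total inversions: 0

The array has 0 inversions. It is already sorted.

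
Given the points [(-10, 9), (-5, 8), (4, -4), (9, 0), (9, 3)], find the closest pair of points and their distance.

Computing all pairwise distances among 5 points:

d((-10, 9), (-5, 8)) = 5.099
d((-10, 9), (4, -4)) = 19.105
d((-10, 9), (9, 0)) = 21.0238
d((-10, 9), (9, 3)) = 19.9249
d((-5, 8), (4, -4)) = 15.0
d((-5, 8), (9, 0)) = 16.1245
d((-5, 8), (9, 3)) = 14.8661
d((4, -4), (9, 0)) = 6.4031
d((4, -4), (9, 3)) = 8.6023
d((9, 0), (9, 3)) = 3.0 <-- minimum

Closest pair: (9, 0) and (9, 3) with distance 3.0

The closest pair is (9, 0) and (9, 3) with Euclidean distance 3.0. For 5 points, brute-force pairwise comparison is shown above. For large n, the divide-and-conquer algorithm (sort by x, recurse on halves, check the dividing strip) achieves O(n log n).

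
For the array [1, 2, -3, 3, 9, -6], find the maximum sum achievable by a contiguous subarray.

Using Kadane's algorithm on [1, 2, -3, 3, 9, -6]:

Scanning through the array:
Position 1 (value 2): max_ending_here = 3, max_so_far = 3
Position 2 (value -3): max_ending_here = 0, max_so_far = 3
Position 3 (value 3): max_ending_here = 3, max_so_far = 3
Position 4 (value 9): max_ending_here = 12, max_so_far = 12
Position 5 (value -6): max_ending_here = 6, max_so_far = 12

Maximum subarray: [1, 2, -3, 3, 9]
Maximum sum: 12

The maximum subarray is [1, 2, -3, 3, 9] with sum 12. This subarray runs from index 0 to index 4.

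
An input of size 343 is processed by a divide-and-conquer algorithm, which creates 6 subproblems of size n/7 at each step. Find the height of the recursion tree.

For divide and conquer with division factor 7:

Problem sizes at each level:
Level 0: 343
Level 1: 49
Level 2: 7
Level 3: 1

The root is level 0 and the size-1 base case is level 3 (the tree spans levels 0 through 3, i.e. 4 levels counting the root), so the depth is the number of divisions: log_7(343) = 3

The recursion tree depth is log_7(343) = 3. At each level, the problem size is divided by 7, so it takes 3 divisions to reduce to a base case of size 1. The algorithm makes 6 recursive calls at each level.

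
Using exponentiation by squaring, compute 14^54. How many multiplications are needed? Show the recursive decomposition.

Computing 14^54 by squaring (build up from 14^1; each line after the first costs one multiplication):

14^1 = 14
14^2 = (14^1)^2 = 14^2 = 196
14^3 = 14 * 14^2 = 14 * 196 = 2744
14^6 = (14^3)^2 = 2744^2 = 7529536
14^12 = (14^6)^2 = 7529536^2 = 56693912375296
14^13 = 14 * 14^12 = 14 * 56693912375296 = 793714773254144
14^26 = (14^13)^2 = 793714773254144^2 = 629983141281877223603213172736
14^27 = 14 * 14^26 = 14 * 629983141281877223603213172736 = 8819763977946281130444984418304
14^54 = (14^27)^2 = 8819763977946281130444984418304^2 = 77788236626678808982722471083604074886584214739573349250236416

Result: 77788236626678808982722471083604074886584214739573349250236416
Multiplications needed: 8 (8 lines after 14^1)

14^54 = 77788236626678808982722471083604074886584214739573349250236416. Using exponentiation by squaring, this requires 8 multiplications. The key idea: if the exponent is even, square the half-power; if odd, multiply by the base once.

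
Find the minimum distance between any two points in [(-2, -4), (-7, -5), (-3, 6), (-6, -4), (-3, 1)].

Computing all pairwise distances among 5 points:

d((-2, -4), (-7, -5)) = 5.099
d((-2, -4), (-3, 6)) = 10.0499
d((-2, -4), (-6, -4)) = 4.0
d((-2, -4), (-3, 1)) = 5.099
d((-7, -5), (-3, 6)) = 11.7047
d((-7, -5), (-6, -4)) = 1.4142 <-- minimum
d((-7, -5), (-3, 1)) = 7.2111
d((-3, 6), (-6, -4)) = 10.4403
d((-3, 6), (-3, 1)) = 5.0
d((-6, -4), (-3, 1)) = 5.831

Closest pair: (-7, -5) and (-6, -4) with distance 1.4142

The closest pair is (-7, -5) and (-6, -4) with Euclidean distance 1.4142. For 5 points, brute-force pairwise comparison is shown above. For large n, the divide-and-conquer algorithm (sort by x, recurse on halves, check the dividing strip) achieves O(n log n).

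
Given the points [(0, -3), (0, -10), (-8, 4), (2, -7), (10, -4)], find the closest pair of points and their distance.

Computing all pairwise distances among 5 points:

d((0, -3), (0, -10)) = 7.0
d((0, -3), (-8, 4)) = 10.6301
d((0, -3), (2, -7)) = 4.4721
d((0, -3), (10, -4)) = 10.0499
d((0, -10), (-8, 4)) = 16.1245
d((0, -10), (2, -7)) = 3.6056 <-- minimum
d((0, -10), (10, -4)) = 11.6619
d((-8, 4), (2, -7)) = 14.8661
d((-8, 4), (10, -4)) = 19.6977
d((2, -7), (10, -4)) = 8.544

Closest pair: (0, -10) and (2, -7) with distance 3.6056

The closest pair is (0, -10) and (2, -7) with Euclidean distance 3.6056. For 5 points, brute-force pairwise comparison is shown above. For large n, the divide-and-conquer algorithm (sort by x, recurse on halves, check the dividing strip) achieves O(n log n).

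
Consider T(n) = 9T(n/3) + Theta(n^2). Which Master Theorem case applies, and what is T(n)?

Master Theorem for T(n) = 9T(n/3) + O(n^2):

a = 9, b = 3, c = 2
log_b(a) = log_3(9) = 2.0000

Case 2: c = 2 = log_3(9) = 2.0000
T(n) = O(n^2 log n) = O(n^2 log n)

For T(n) = 9T(n/3) + O(n^2): log_3(9) = 2.0000. This is Case 2 of the Master Theorem (c = log_b(a), equal work at all levels), giving O(n^2 log n).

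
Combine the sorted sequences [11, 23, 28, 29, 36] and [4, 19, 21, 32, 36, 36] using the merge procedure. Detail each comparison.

Merging process:

Compare 11 vs 4: take 4 from right. Merged: [4]
Compare 11 vs 19: take 11 from left. Merged: [4, 11]
Compare 23 vs 19: take 19 from right. Merged: [4, 11, 19]
Compare 23 vs 21: take 21 from right. Merged: [4, 11, 19, 21]
Compare 23 vs 32: take 23 from left. Merged: [4, 11, 19, 21, 23]
Compare 28 vs 32: take 28 from left. Merged: [4, 11, 19, 21, 23, 28]
Compare 29 vs 32: take 29 from left. Merged: [4, 11, 19, 21, 23, 28, 29]
Compare 36 vs 32: take 32 from right. Merged: [4, 11, 19, 21, 23, 28, 29, 32]
Compare 36 vs 36: take 36 from left. Merged: [4, 11, 19, 21, 23, 28, 29, 32, 36]
Append remaining from right: [36, 36]. Merged: [4, 11, 19, 21, 23, 28, 29, 32, 36, 36, 36]

Final merged array: [4, 11, 19, 21, 23, 28, 29, 32, 36, 36, 36]
Total comparisons: 9

The merged array is [4, 11, 19, 21, 23, 28, 29, 32, 36, 36, 36], requiring 9 comparisons. The merge step runs in O(n) time where n is the total number of elements.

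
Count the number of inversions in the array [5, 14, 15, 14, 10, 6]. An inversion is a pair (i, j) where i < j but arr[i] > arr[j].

Finding inversions in [5, 14, 15, 14, 10, 6]:

(1, 4): arr[1]=14 > arr[4]=10
(1, 5): arr[1]=14 > arr[5]=6
(2, 3): arr[2]=15 > arr[3]=14
(2, 4): arr[2]=15 > arr[4]=10
(2, 5): arr[2]=15 > arr[5]=6
(3, 4): arr[3]=14 > arr[4]=10
(3, 5): arr[3]=14 > arr[5]=6
(4, 5): arr[4]=10 > arr[5]=6

Total inversions: 8

The array has 8 inversion(s): (1,4), (1,5), (2,3), (2,4), (2,5), (3,4), (3,5), (4,5). Each pair (i,j) satisfies i < j and arr[i] > arr[j].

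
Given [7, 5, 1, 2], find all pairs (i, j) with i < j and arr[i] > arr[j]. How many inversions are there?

Finding inversions in [7, 5, 1, 2]:

(0, 1): arr[0]=7 > arr[1]=5
(0, 2): arr[0]=7 > arr[2]=1
(0, 3): arr[0]=7 > arr[3]=2
(1, 2): arr[1]=5 > arr[2]=1
(1, 3): arr[1]=5 > arr[3]=2

Total inversions: 5

The array has 5 inversion(s): (0,1), (0,2), (0,3), (1,2), (1,3). Each pair (i,j) satisfies i < j and arr[i] > arr[j].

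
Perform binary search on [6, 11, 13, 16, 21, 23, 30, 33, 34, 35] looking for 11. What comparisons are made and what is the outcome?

Binary search for 11 in [6, 11, 13, 16, 21, 23, 30, 33, 34, 35]:

lo=0, hi=9, mid=4, arr[mid]=21 -> 21 > 11, search left half
lo=0, hi=3, mid=1, arr[mid]=11 -> Found target at index 1!

Binary search finds 11 at index 1 after 2 comparisons. The search repeatedly halves the search space by comparing with the middle element.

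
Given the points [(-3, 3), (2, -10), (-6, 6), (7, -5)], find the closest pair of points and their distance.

Computing all pairwise distances among 4 points:

d((-3, 3), (2, -10)) = 13.9284
d((-3, 3), (-6, 6)) = 4.2426 <-- minimum
d((-3, 3), (7, -5)) = 12.8062
d((2, -10), (-6, 6)) = 17.8885
d((2, -10), (7, -5)) = 7.0711
d((-6, 6), (7, -5)) = 17.0294

Closest pair: (-3, 3) and (-6, 6) with distance 4.2426

The closest pair is (-3, 3) and (-6, 6) with Euclidean distance 4.2426. For 4 points, brute-force pairwise comparison is shown above. For large n, the divide-and-conquer algorithm (sort by x, recurse on halves, check the dividing strip) achieves O(n log n).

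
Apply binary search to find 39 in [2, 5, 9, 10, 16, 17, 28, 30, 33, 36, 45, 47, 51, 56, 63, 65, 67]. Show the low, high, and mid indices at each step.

Binary search for 39 in [2, 5, 9, 10, 16, 17, 28, 30, 33, 36, 45, 47, 51, 56, 63, 65, 67]:

lo=0, hi=16, mid=8, arr[mid]=33 -> 33 < 39, search right half
lo=9, hi=16, mid=12, arr[mid]=51 -> 51 > 39, search left half
lo=9, hi=11, mid=10, arr[mid]=45 -> 45 > 39, search left half
lo=9, hi=9, mid=9, arr[mid]=36 -> 36 < 39, search right half
lo=10 > hi=9, target 39 not found

Binary search determines that 39 is not in the array after 4 comparisons. The search space was exhausted without finding the target.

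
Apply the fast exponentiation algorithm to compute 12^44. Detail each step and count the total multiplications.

Computing 12^44 by squaring (build up from 12^1; each line after the first costs one multiplication):

12^1 = 12
12^2 = (12^1)^2 = 12^2 = 144
12^4 = (12^2)^2 = 144^2 = 20736
12^5 = 12 * 12^4 = 12 * 20736 = 248832
12^10 = (12^5)^2 = 248832^2 = 61917364224
12^11 = 12 * 12^10 = 12 * 61917364224 = 743008370688
12^22 = (12^11)^2 = 743008370688^2 = 552061438912436417593344
12^44 = (12^22)^2 = 552061438912436417593344^2 = 304771832334069766392840191887919236168953102336

Result: 304771832334069766392840191887919236168953102336
Multiplications needed: 7 (7 lines after 12^1)

12^44 = 304771832334069766392840191887919236168953102336. Using exponentiation by squaring, this requires 7 multiplications. The key idea: if the exponent is even, square the half-power; if odd, multiply by the base once.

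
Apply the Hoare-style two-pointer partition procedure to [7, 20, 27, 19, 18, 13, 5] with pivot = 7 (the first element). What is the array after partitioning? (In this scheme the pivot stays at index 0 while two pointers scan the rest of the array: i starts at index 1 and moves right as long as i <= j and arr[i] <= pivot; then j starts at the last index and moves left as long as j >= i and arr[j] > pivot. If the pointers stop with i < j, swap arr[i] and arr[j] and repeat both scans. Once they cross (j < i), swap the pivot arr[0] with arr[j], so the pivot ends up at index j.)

Hoare-style two-pointer partition with pivot = 7:

Initial array: [7, 20, 27, 19, 18, 13, 5]

Pointers start at i = 1, j = 6.
i stops at index 1 (arr[1]=20 > 7), j stops at index 6 (arr[6]=5 <= 7): swap arr[1] and arr[6], array becomes [7, 5, 27, 19, 18, 13, 20]
i ends at 2, j ends at 1: the pointers have crossed (j < i), so scanning stops.

Swap pivot arr[0] with arr[1] to place pivot at position 1: [5, 7, 27, 19, 18, 13, 20]
Pivot position: 1

After partitioning with pivot 7, the array becomes [5, 7, 27, 19, 18, 13, 20]. The pivot is placed at index 1. All elements to the left of the pivot are <= 7, and all elements to the right are > 7.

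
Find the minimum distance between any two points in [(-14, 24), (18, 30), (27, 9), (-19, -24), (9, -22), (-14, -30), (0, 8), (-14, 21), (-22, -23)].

Computing all pairwise distances among 9 points:

d((-14, 24), (18, 30)) = 32.5576
d((-14, 24), (27, 9)) = 43.6578
d((-14, 24), (-19, -24)) = 48.2597
d((-14, 24), (9, -22)) = 51.4296
d((-14, 24), (-14, -30)) = 54.0
d((-14, 24), (0, 8)) = 21.2603
d((-14, 24), (-14, 21)) = 3.0 <-- minimum
d((-14, 24), (-22, -23)) = 47.676
d((18, 30), (27, 9)) = 22.8473
d((18, 30), (-19, -24)) = 65.4599
d((18, 30), (9, -22)) = 52.7731
d((18, 30), (-14, -30)) = 68.0
d((18, 30), (0, 8)) = 28.4253
d((18, 30), (-14, 21)) = 33.2415
d((18, 30), (-22, -23)) = 66.4003
d((27, 9), (-19, -24)) = 56.6127
d((27, 9), (9, -22)) = 35.8469
d((27, 9), (-14, -30)) = 56.5862
d((27, 9), (0, 8)) = 27.0185
d((27, 9), (-14, 21)) = 42.72
d((27, 9), (-22, -23)) = 58.5235
d((-19, -24), (9, -22)) = 28.0713
d((-19, -24), (-14, -30)) = 7.8102
d((-19, -24), (0, 8)) = 37.2156
d((-19, -24), (-14, 21)) = 45.2769
d((-19, -24), (-22, -23)) = 3.1623
d((9, -22), (-14, -30)) = 24.3516
d((9, -22), (0, 8)) = 31.3209
d((9, -22), (-14, 21)) = 48.7647
d((9, -22), (-22, -23)) = 31.0161
d((-14, -30), (0, 8)) = 40.4969
d((-14, -30), (-14, 21)) = 51.0
d((-14, -30), (-22, -23)) = 10.6301
d((0, 8), (-14, 21)) = 19.105
d((0, 8), (-22, -23)) = 38.0132
d((-14, 21), (-22, -23)) = 44.7214

Closest pair: (-14, 24) and (-14, 21) with distance 3.0

The closest pair is (-14, 24) and (-14, 21) with Euclidean distance 3.0. For 9 points, brute-force pairwise comparison is shown above. For large n, the divide-and-conquer algorithm (sort by x, recurse on halves, check the dividing strip) achieves O(n log n).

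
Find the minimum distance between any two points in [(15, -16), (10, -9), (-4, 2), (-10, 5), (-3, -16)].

Computing all pairwise distances among 5 points:

d((15, -16), (10, -9)) = 8.6023
d((15, -16), (-4, 2)) = 26.1725
d((15, -16), (-10, 5)) = 32.6497
d((15, -16), (-3, -16)) = 18.0
d((10, -9), (-4, 2)) = 17.8045
d((10, -9), (-10, 5)) = 24.4131
d((10, -9), (-3, -16)) = 14.7648
d((-4, 2), (-10, 5)) = 6.7082 <-- minimum
d((-4, 2), (-3, -16)) = 18.0278
d((-10, 5), (-3, -16)) = 22.1359

Closest pair: (-4, 2) and (-10, 5) with distance 6.7082

The closest pair is (-4, 2) and (-10, 5) with Euclidean distance 6.7082. For 5 points, brute-force pairwise comparison is shown above. For large n, the divide-and-conquer algorithm (sort by x, recurse on halves, check the dividing strip) achieves O(n log n).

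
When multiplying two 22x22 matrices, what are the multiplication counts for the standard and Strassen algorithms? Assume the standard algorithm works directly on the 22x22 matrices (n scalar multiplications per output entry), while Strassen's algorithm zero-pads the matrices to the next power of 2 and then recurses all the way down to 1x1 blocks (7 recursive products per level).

Matrix multiplication for 22x22 matrices:

Strassen's algorithm requires power-of-2 dimensions. Pad 22x22 to 32x32 (next power of 2).

Standard algorithm: 22^3 = 10648 multiplications
Strassen's algorithm: 7^(log2(32)) = 7^5 = 16807 multiplications
Difference: 10648 - 16807 = -6159 (Strassen uses MORE here due to padding overhead — for small or just-over-power-of-2 n, padding can outweigh the per-level savings)

Standard: 10648 multiplications (22^3). Strassen: 16807 multiplications (7^5, after padding to 32x32). Strassen reduces 8 recursive multiplications to 7 at each level.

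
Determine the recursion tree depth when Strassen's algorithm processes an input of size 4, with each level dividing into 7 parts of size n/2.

For divide and conquer with division factor 2:

Problem sizes at each level:
Level 0: 4
Level 1: 2
Level 2: 1

The root is level 0 and the size-1 base case is level 2 (the tree spans levels 0 through 2, i.e. 3 levels counting the root), so the depth is the number of divisions: log_2(4) = 2

The recursion tree depth is log_2(4) = 2. At each level, the problem size is divided by 2, so it takes 2 divisions to reduce to a base case of size 1. The algorithm makes 7 recursive calls at each level.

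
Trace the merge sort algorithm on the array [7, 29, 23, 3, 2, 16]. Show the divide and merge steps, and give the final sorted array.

Merge sort trace:

Split: [7, 29, 23, 3, 2, 16] -> [7, 29, 23] and [3, 2, 16]
  Split: [7, 29, 23] -> [7] and [29, 23]
    Split: [29, 23] -> [29] and [23]
    Merge: [29] + [23] -> [23, 29]
  Merge: [7] + [23, 29] -> [7, 23, 29]
  Split: [3, 2, 16] -> [3] and [2, 16]
    Split: [2, 16] -> [2] and [16]
    Merge: [2] + [16] -> [2, 16]
  Merge: [3] + [2, 16] -> [2, 3, 16]
Merge: [7, 23, 29] + [2, 3, 16] -> [2, 3, 7, 16, 23, 29]

Final sorted array: [2, 3, 7, 16, 23, 29]

The merge sort proceeds by recursively splitting the array and merging sorted halves.
After all merges, the sorted array is [2, 3, 7, 16, 23, 29].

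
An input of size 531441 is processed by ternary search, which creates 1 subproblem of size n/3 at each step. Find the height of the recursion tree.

For divide and conquer with division factor 3:

Problem sizes at each level:
Level 0: 531441
Level 1: 177147
Level 2: 59049
Level 3: 19683
Level 4: 6561
Level 5: 2187
Level 6: 729
Level 7: 243
Level 8: 81
Level 9: 27
Level 10: 9
Level 11: 3
Level 12: 1

The root is level 0 and the size-1 base case is level 12 (the tree spans levels 0 through 12, i.e. 13 levels counting the root), so the depth is the number of divisions: log_3(531441) = 12

The recursion tree depth is log_3(531441) = 12. At each level, the problem size is divided by 3, so it takes 12 divisions to reduce to a base case of size 1. The algorithm makes 1 recursive call at each level.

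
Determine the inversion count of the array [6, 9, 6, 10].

Finding inversions in [6, 9, 6, 10]:

(1, 2): arr[1]=9 > arr[2]=6

Total inversions: 1

The array has 1 inversion(s): (1,2). Each pair (i,j) satisfies i < j and arr[i] > arr[j].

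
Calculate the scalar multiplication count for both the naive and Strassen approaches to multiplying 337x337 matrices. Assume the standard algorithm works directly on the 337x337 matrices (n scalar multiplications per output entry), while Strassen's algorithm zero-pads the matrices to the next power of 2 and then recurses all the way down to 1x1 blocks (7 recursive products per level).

Matrix multiplication for 337x337 matrices:

Strassen's algorithm requires power-of-2 dimensions. Pad 337x337 to 512x512 (next power of 2).

Standard algorithm: 337^3 = 38272753 multiplications
Strassen's algorithm: 7^(log2(512)) = 7^9 = 40353607 multiplications
Difference: 38272753 - 40353607 = -2080854 (Strassen uses MORE here due to padding overhead — for small or just-over-power-of-2 n, padding can outweigh the per-level savings)

Standard: 38272753 multiplications (337^3). Strassen: 40353607 multiplications (7^9, after padding to 512x512). Strassen reduces 8 recursive multiplications to 7 at each level.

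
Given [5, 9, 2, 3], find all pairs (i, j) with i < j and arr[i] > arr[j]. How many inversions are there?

Finding inversions in [5, 9, 2, 3]:

(0, 2): arr[0]=5 > arr[2]=2
(0, 3): arr[0]=5 > arr[3]=3
(1, 2): arr[1]=9 > arr[2]=2
(1, 3): arr[1]=9 > arr[3]=3

Total inversions: 4

The array has 4 inversion(s): (0,2), (0,3), (1,2), (1,3). Each pair (i,j) satisfies i < j and arr[i] > arr[j].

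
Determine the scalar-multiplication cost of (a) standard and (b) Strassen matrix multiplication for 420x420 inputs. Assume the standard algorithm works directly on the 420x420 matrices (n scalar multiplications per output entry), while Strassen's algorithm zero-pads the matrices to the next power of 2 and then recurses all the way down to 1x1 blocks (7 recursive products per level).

Matrix multiplication for 420x420 matrices:

Strassen's algorithm requires power-of-2 dimensions. Pad 420x420 to 512x512 (next power of 2).

Standard algorithm: 420^3 = 74088000 multiplications
Strassen's algorithm: 7^(log2(512)) = 7^9 = 40353607 multiplications
Savings: 74088000 - 40353607 = 33734393 multiplications

Standard: 74088000 multiplications (420^3). Strassen: 40353607 multiplications (7^9, after padding to 512x512). Strassen reduces 8 recursive multiplications to 7 at each level.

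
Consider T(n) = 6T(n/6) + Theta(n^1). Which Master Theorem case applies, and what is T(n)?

Master Theorem for T(n) = 6T(n/6) + O(n^1):

a = 6, b = 6, c = 1
log_b(a) = log_6(6) = 1.0000

Case 2: c = 1 = log_6(6) = 1.0000
T(n) = O(n^1 log n) = O(n log n)

For T(n) = 6T(n/6) + O(n^1): log_6(6) = 1.0000. This is Case 2 of the Master Theorem (c = log_b(a), equal work at all levels), giving O(n log n).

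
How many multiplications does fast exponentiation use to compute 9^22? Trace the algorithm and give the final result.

Computing 9^22 by squaring (build up from 9^1; each line after the first costs one multiplication):

9^1 = 9
9^2 = (9^1)^2 = 9^2 = 81
9^4 = (9^2)^2 = 81^2 = 6561
9^5 = 9 * 9^4 = 9 * 6561 = 59049
9^10 = (9^5)^2 = 59049^2 = 3486784401
9^11 = 9 * 9^10 = 9 * 3486784401 = 31381059609
9^22 = (9^11)^2 = 31381059609^2 = 984770902183611232881

Result: 984770902183611232881
Multiplications needed: 6 (6 lines after 9^1)

9^22 = 984770902183611232881. Using exponentiation by squaring, this requires 6 multiplications. The key idea: if the exponent is even, square the half-power; if odd, multiply by the base once.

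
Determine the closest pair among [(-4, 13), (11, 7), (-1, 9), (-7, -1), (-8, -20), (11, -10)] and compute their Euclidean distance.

Computing all pairwise distances among 6 points:

d((-4, 13), (11, 7)) = 16.1555
d((-4, 13), (-1, 9)) = 5.0 <-- minimum
d((-4, 13), (-7, -1)) = 14.3178
d((-4, 13), (-8, -20)) = 33.2415
d((-4, 13), (11, -10)) = 27.4591
d((11, 7), (-1, 9)) = 12.1655
d((11, 7), (-7, -1)) = 19.6977
d((11, 7), (-8, -20)) = 33.0151
d((11, 7), (11, -10)) = 17.0
d((-1, 9), (-7, -1)) = 11.6619
d((-1, 9), (-8, -20)) = 29.8329
d((-1, 9), (11, -10)) = 22.4722
d((-7, -1), (-8, -20)) = 19.0263
d((-7, -1), (11, -10)) = 20.1246
d((-8, -20), (11, -10)) = 21.4709

Closest pair: (-4, 13) and (-1, 9) with distance 5.0

The closest pair is (-4, 13) and (-1, 9) with Euclidean distance 5.0. For 6 points, brute-force pairwise comparison is shown above. For large n, the divide-and-conquer algorithm (sort by x, recurse on halves, check the dividing strip) achieves O(n log n).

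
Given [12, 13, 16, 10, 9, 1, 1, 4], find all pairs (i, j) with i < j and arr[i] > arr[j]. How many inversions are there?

Finding inversions in [12, 13, 16, 10, 9, 1, 1, 4]:

(0, 3): arr[0]=12 > arr[3]=10
(0, 4): arr[0]=12 > arr[4]=9
(0, 5): arr[0]=12 > arr[5]=1
(0, 6): arr[0]=12 > arr[6]=1
(0, 7): arr[0]=12 > arr[7]=4
(1, 3): arr[1]=13 > arr[3]=10
(1, 4): arr[1]=13 > arr[4]=9
(1, 5): arr[1]=13 > arr[5]=1
(1, 6): arr[1]=13 > arr[6]=1
(1, 7): arr[1]=13 > arr[7]=4
(2, 3): arr[2]=16 > arr[3]=10
(2, 4): arr[2]=16 > arr[4]=9
(2, 5): arr[2]=16 > arr[5]=1
(2, 6): arr[2]=16 > arr[6]=1
(2, 7): arr[2]=16 > arr[7]=4
(3, 4): arr[3]=10 > arr[4]=9
(3, 5): arr[3]=10 > arr[5]=1
(3, 6): arr[3]=10 > arr[6]=1
(3, 7): arr[3]=10 > arr[7]=4
(4, 5): arr[4]=9 > arr[5]=1
(4, 6): arr[4]=9 > arr[6]=1
(4, 7): arr[4]=9 > arr[7]=4

Total inversions: 22

The array has 22 inversion(s): (0,3), (0,4), (0,5), (0,6), (0,7), (1,3), (1,4), (1,5), (1,6), (1,7), (2,3), (2,4), (2,5), (2,6), (2,7), (3,4), (3,5), (3,6), (3,7), (4,5), (4,6), (4,7). Each pair (i,j) satisfies i < j and arr[i] > arr[j].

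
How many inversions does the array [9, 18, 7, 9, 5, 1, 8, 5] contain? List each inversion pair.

Finding inversions in [9, 18, 7, 9, 5, 1, 8, 5]:

(0, 2): arr[0]=9 > arr[2]=7
(0, 4): arr[0]=9 > arr[4]=5
(0, 5): arr[0]=9 > arr[5]=1
(0, 6): arr[0]=9 > arr[6]=8
(0, 7): arr[0]=9 > arr[7]=5
(1, 2): arr[1]=18 > arr[2]=7
(1, 3): arr[1]=18 > arr[3]=9
(1, 4): arr[1]=18 > arr[4]=5
(1, 5): arr[1]=18 > arr[5]=1
(1, 6): arr[1]=18 > arr[6]=8
(1, 7): arr[1]=18 > arr[7]=5
(2, 4): arr[2]=7 > arr[4]=5
(2, 5): arr[2]=7 > arr[5]=1
(2, 7): arr[2]=7 > arr[7]=5
(3, 4): arr[3]=9 > arr[4]=5
(3, 5): arr[3]=9 > arr[5]=1
(3, 6): arr[3]=9 > arr[6]=8
(3, 7): arr[3]=9 > arr[7]=5
(4, 5): arr[4]=5 > arr[5]=1
(6, 7): arr[6]=8 > arr[7]=5

Total inversions: 20

The array has 20 inversion(s): (0,2), (0,4), (0,5), (0,6), (0,7), (1,2), (1,3), (1,4), (1,5), (1,6), (1,7), (2,4), (2,5), (2,7), (3,4), (3,5), (3,6), (3,7), (4,5), (6,7). Each pair (i,j) satisfies i < j and arr[i] > arr[j].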